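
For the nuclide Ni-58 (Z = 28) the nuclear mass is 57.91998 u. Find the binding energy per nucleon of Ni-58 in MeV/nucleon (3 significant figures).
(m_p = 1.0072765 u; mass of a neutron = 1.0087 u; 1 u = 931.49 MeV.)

Total constituent mass: 28 × 1.0072765 + 30 × 1.0087 = 58.4647420 u
Mass defect Δm = 58.4647420 − 57.91998 = 0.5447620 u
E_B = 0.5447620 × 931.49 = 507.440 MeV
Per nucleon: 507.440 / 58 = 8.749 MeV

8.75 MeV/nucleon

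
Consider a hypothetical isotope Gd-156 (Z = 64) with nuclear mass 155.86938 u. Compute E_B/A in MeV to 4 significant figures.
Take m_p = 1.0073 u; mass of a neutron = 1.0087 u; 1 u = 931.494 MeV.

8.349 MeV/nucleon

Σm = 64·m_p + 92·m_n = 64.4672 + 92.8004 = 157.2676 u
Δm = 157.2676 − 155.86938 = 1.39822 u
Converting to energy: 1.39822 u × 931.494 MeV/u = 1302.43 MeV
Per nucleon: 1302.43 / 156 = 8.349 MeV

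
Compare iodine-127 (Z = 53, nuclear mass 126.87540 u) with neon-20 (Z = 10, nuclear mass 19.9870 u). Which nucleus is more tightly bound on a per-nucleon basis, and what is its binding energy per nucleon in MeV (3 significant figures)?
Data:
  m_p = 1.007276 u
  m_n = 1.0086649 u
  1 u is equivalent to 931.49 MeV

iodine-127: Σm = 53(1.007276) + 74(1.0086649) = 128.0268306 u; Δm = 1.1514306 u; E_B = 1072.5 MeV; E_B/A = 8.445 MeV
neon-20: Σm = 10(1.007276) + 10(1.0086649) = 20.1594090 u; Δm = 0.1724090 u; E_B = 160.60 MeV; E_B/A = 8.030 MeV
iodine-127 has the higher binding energy per nucleon, so it is the more tightly bound nucleus.

iodine-127; 8.45 MeV/nucleon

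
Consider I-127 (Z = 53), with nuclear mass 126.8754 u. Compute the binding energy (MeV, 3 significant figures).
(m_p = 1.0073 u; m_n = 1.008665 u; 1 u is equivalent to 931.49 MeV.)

With 53 protons and 74 neutrons (A = 127):
Mass of separated nucleons = 53(1.0073) + 74(1.008665) = 53.3869 + 74.641210 = 128.028110 u
The mass defect is 128.028110 − 126.8754 = 1.152710 u.
Binding energy = Δm·c² = 1.152710 × 931.49 MeV/u = 1073.74 MeV

1070 MeV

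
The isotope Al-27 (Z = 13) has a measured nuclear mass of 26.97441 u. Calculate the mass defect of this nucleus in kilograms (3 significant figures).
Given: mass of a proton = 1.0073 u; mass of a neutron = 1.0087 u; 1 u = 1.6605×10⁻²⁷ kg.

4.02e-28 kg

Σm = 13·m_p + 14·m_n = 13.0949 + 14.1218 = 27.2167 u
Δm = 27.2167 − 26.97441 = 0.24229 u
In SI units: 0.24229 u × 1.6605×10⁻²⁷ kg/u = 4.0232e-28 kg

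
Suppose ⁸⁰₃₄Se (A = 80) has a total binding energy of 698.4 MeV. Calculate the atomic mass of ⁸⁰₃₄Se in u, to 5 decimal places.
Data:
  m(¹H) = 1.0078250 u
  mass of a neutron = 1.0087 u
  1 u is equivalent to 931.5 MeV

Mass defect = 698.4 MeV / (931.5 MeV/u) = 0.7497585 u
Constituent mass = 34(1.0078250) + 46(1.0087) = 80.6662500 u
Atomic mass = 80.6662500 − 0.7497585 = 79.9164915 u ≈ 79.91649 u (to 5 decimal places)

79.91649 u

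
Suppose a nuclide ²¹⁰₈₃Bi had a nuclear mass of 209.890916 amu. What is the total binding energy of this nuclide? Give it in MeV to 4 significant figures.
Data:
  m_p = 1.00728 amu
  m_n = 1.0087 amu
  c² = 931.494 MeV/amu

Σm = 83·m_p + 127·m_n = 83.60424 + 128.1049 = 211.70914 amu
Δm = 211.70914 − 209.890916 = 1.818224 amu
Converting to energy: 1.818224 amu × 931.494 MeV/amu = 1693.66 MeV

1694 MeV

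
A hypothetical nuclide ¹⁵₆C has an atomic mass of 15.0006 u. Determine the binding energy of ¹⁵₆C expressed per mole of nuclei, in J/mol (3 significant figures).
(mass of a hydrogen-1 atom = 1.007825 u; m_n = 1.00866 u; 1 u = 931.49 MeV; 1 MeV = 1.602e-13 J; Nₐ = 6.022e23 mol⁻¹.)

With 6 protons and 9 neutrons (A = 15):
Σm = 6·m(¹H) + 9·m_n = 6.046950 + 9.07794 = 15.124890 u
The mass defect is 15.124890 − 15.0006 = 0.124290 u.
Converting to energy: 0.124290 u × 931.49 MeV/u = 115.775 MeV
Per nucleus in joules: 115.775 MeV × 1.602e-13 J/MeV = 1.8547e-11 J
Per mole: 1.8547e-11 J × 6.022e23 mol⁻¹ = 1.1169e+13 J/mol

1.12e+13 J/mol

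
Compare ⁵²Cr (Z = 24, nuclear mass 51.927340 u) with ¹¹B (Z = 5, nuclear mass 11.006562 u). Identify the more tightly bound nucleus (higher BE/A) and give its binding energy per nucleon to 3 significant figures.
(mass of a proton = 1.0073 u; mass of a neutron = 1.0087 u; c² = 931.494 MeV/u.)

⁵²Cr; 8.80 MeV/nucleon

⁵²Cr: Σm = 24(1.0073) + 28(1.0087) = 52.4188 u; Δm = 0.491460 u; E_B = 457.79 MeV; E_B/A = 8.804 MeV
¹¹B: Σm = 5(1.0073) + 6(1.0087) = 11.0887 u; Δm = 0.082138 u; E_B = 76.511 MeV; E_B/A = 6.956 MeV
⁵²Cr has the higher binding energy per nucleon, so it is the more tightly bound nucleus.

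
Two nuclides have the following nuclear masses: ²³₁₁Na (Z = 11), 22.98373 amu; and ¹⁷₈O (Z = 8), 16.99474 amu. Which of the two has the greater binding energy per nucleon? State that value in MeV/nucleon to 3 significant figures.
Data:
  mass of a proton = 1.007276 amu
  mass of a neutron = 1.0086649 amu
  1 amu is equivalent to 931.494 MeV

²³₁₁Na; 8.11 MeV/nucleon

²³₁₁Na: Σm = 11(1.007276) + 12(1.0086649) = 23.1840148 amu; Δm = 0.2002848 amu; E_B = 186.56 MeV; E_B/A = 8.111 MeV
¹⁷₈O: Σm = 8(1.007276) + 9(1.0086649) = 17.1361921 amu; Δm = 0.1414521 amu; E_B = 131.76 MeV; E_B/A = 7.751 MeV
²³₁₁Na has the higher binding energy per nucleon, so it is the more tightly bound nucleus.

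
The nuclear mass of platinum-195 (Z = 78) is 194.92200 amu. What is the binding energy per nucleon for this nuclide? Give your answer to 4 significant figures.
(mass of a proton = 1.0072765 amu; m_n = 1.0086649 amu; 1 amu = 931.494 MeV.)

7.927 MeV/nucleon

Z = 78, so N = A − Z = 195 − 78 = 117.
Mass of separated nucleons = 78(1.0072765) + 117(1.0086649) = 78.5675670 + 118.0137933 = 196.5813603 amu
Δm = 196.5813603 − 194.92200 = 1.6593603 amu
Binding energy = Δm·c² = 1.6593603 × 931.494 MeV/amu = 1545.68 MeV
Dividing by A = 195 gives 7.927 MeV per nucleon.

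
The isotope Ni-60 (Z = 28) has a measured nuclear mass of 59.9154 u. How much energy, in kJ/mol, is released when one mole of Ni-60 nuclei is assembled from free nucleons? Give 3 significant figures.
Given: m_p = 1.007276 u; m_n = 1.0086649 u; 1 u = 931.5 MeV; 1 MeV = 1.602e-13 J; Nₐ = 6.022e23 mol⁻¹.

With 28 protons and 32 neutrons (A = 60):
Total constituent mass: 28 × 1.007276 + 32 × 1.0086649 = 60.4810048 u
The mass defect is 60.4810048 − 59.9154 = 0.5656048 u.
E_B = 0.5656048 × 931.5 = 526.861 MeV
Per nucleus in joules: 526.861 MeV × 1.602e-13 J/MeV = 8.4403e-11 J
Per mole: 8.4403e-11 J × 6.022e23 mol⁻¹ = 5.0827e+13 J/mol

5.08e+10 kJ/mol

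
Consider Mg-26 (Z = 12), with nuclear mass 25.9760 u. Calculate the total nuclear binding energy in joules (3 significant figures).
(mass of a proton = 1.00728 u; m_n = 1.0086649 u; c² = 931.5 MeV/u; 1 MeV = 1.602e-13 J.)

Z = 12, so N = A − Z = 26 − 12 = 14.
Mass of separated nucleons = 12(1.00728) + 14(1.0086649) = 12.08736 + 14.1213086 = 26.2086686 u
The mass defect is 26.2086686 − 25.9760 = 0.2326686 u.
Binding energy = Δm·c² = 0.2326686 × 931.5 MeV/u = 216.731 MeV
In joules: 216.731 MeV × 1.602e-13 J/MeV = 3.4720e-11 J

3.47e-11 J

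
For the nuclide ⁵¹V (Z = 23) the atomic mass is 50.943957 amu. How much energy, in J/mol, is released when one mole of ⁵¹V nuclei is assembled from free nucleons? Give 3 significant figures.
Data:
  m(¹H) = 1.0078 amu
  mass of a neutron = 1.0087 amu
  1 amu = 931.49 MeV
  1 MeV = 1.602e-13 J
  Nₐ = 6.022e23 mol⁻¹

4.30e+13 J/mol

With 23 protons and 28 neutrons (A = 51):
Σm = 23·m(¹H) + 28·m_n = 23.1794 + 28.2436 = 51.4230 amu
Δm = 51.4230 − 50.943957 = 0.479043 amu
Binding energy = Δm·c² = 0.479043 × 931.49 MeV/amu = 446.224 MeV
Per nucleus in joules: 446.224 MeV × 1.602e-13 J/MeV = 7.1485e-11 J
Per mole: 7.1485e-11 J × 6.022e23 mol⁻¹ = 4.3048e+13 J/mol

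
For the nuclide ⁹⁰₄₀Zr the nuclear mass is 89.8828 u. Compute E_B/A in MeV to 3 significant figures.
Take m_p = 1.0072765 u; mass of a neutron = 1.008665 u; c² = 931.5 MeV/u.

8.71 MeV/nucleon

Z = 40, so N = A − Z = 90 − 40 = 50.
Total constituent mass: 40 × 1.0072765 + 50 × 1.008665 = 90.7243100 u
The mass defect is 90.7243100 − 89.8828 = 0.8415100 u.
Binding energy = Δm·c² = 0.8415100 × 931.5 MeV/u = 783.867 MeV
BE/A = 783.867 MeV / 90 = 8.710 MeV/nucleon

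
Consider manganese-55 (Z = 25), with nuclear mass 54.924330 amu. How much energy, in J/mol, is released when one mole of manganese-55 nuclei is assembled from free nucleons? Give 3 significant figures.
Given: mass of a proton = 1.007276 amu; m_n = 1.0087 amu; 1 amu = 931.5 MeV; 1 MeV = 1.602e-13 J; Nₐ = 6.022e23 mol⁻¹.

4.66e+13 J/mol

Z = 25, so N = A − Z = 55 − 25 = 30.
Σm = 25·m_p + 30·m_n = 25.181900 + 30.2610 = 55.442900 amu
The mass defect is 55.442900 − 54.924330 = 0.518570 amu.
Binding energy = Δm·c² = 0.518570 × 931.5 MeV/amu = 483.048 MeV
Per nucleus in joules: 483.048 MeV × 1.602e-13 J/MeV = 7.7384e-11 J
Per mole: 7.7384e-11 J × 6.022e23 mol⁻¹ = 4.6601e+13 J/mol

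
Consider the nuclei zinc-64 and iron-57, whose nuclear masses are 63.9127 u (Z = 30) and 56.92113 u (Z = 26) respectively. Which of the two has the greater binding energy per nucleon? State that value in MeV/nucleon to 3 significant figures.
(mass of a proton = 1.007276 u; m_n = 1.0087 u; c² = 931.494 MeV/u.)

iron-57; 8.79 MeV/nucleon

zinc-64: Σm = 30(1.007276) + 34(1.0087) = 64.514080 u; Δm = 0.601380 u; E_B = 560.18 MeV; E_B/A = 8.753 MeV
iron-57: Σm = 26(1.007276) + 31(1.0087) = 57.458876 u; Δm = 0.537746 u; E_B = 500.91 MeV; E_B/A = 8.788 MeV
iron-57 has the higher binding energy per nucleon, so it is the more tightly bound nucleus.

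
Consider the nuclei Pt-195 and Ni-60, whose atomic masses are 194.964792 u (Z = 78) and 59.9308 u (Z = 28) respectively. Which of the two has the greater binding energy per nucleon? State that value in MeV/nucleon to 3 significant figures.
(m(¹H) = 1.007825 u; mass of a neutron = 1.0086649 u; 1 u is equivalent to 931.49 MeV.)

Pt-195: Σm = 78(1.007825) + 117(1.0086649) = 196.6241433 u; Δm = 1.6593513 u; E_B = 1545.7 MeV; E_B/A = 7.927 MeV
Ni-60: Σm = 28(1.007825) + 32(1.0086649) = 60.4963768 u; Δm = 0.5655768 u; E_B = 526.829 MeV; E_B/A = 8.780 MeV
Ni-60 has the higher binding energy per nucleon, so it is the more tightly bound nucleus.

Ni-60; 8.78 MeV/nucleon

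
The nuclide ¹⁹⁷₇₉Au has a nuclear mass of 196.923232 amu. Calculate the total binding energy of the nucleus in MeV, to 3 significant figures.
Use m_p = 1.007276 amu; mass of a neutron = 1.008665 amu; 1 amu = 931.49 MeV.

1560 MeV

Total constituent mass: 79 × 1.007276 + 118 × 1.008665 = 198.597274 amu
The mass defect is 198.597274 − 196.923232 = 1.674042 amu.
Binding energy = Δm·c² = 1.674042 × 931.49 MeV/amu = 1559.35 MeV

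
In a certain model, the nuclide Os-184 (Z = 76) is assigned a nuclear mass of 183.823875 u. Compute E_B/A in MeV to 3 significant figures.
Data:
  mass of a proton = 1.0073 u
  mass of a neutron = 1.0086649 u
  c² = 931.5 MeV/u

With 76 protons and 108 neutrons (A = 184):
Mass of separated nucleons = 76(1.0073) + 108(1.0086649) = 76.5548 + 108.9358092 = 185.4906092 u
The mass defect is 185.4906092 − 183.823875 = 1.6667342 u.
Binding energy = Δm·c² = 1.6667342 × 931.5 MeV/u = 1552.56 MeV
BE/A = 1552.56 MeV / 184 = 8.438 MeV/nucleon

8.44 MeV/nucleon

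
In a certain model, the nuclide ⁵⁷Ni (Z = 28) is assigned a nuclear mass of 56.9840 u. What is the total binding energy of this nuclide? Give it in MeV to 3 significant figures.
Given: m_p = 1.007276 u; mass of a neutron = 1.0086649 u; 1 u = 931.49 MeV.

Z = 28, so N = A − Z = 57 − 28 = 29.
Total constituent mass: 28 × 1.007276 + 29 × 1.0086649 = 57.4550101 u
Mass defect Δm = 57.4550101 − 56.9840 = 0.4710101 u
Binding energy = Δm·c² = 0.4710101 × 931.49 MeV/u = 438.741 MeV

439 MeV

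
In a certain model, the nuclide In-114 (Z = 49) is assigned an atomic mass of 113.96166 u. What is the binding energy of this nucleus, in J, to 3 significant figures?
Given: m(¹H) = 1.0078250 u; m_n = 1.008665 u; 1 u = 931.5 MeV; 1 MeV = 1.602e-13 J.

Σm = 49·m(¹H) + 65·m_n = 49.3834250 + 65.563225 = 114.9466500 u
The mass defect is 114.9466500 − 113.96166 = 0.9849900 u.
Converting to energy: 0.9849900 u × 931.5 MeV/u = 917.518 MeV
In joules: 917.518 MeV × 1.602e-13 J/MeV = 1.4699e-10 J

1.47e-10 J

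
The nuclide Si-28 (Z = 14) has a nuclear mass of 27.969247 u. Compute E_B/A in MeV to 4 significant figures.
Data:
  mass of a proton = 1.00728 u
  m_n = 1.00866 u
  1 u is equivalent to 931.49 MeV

8.447 MeV/nucleon

The nucleus contains 14 protons and 28 − 14 = 14 neutrons.
Σm = 14·m_p + 14·m_n = 14.10192 + 14.12124 = 28.22316 u
Mass defect Δm = 28.22316 − 27.969247 = 0.253913 u
Binding energy = Δm·c² = 0.253913 × 931.49 MeV/u = 236.517 MeV
Per nucleon: 236.517 / 28 = 8.447 MeV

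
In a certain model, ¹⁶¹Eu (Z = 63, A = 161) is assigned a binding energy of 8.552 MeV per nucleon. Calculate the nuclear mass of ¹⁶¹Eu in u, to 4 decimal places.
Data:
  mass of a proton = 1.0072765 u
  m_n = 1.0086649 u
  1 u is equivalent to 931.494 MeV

Total binding energy = 161 × 8.552 = 1376.872 MeV
Mass defect = 1376.872 MeV / (931.494 MeV/u) = 1.478133 u
Constituent mass = 63(1.0072765) + 98(1.0086649) = 162.3075797 u
Nuclear mass = 162.3075797 − 1.478133 = 160.8294467 u ≈ 160.8294 u (to 4 decimal places)

160.8294 u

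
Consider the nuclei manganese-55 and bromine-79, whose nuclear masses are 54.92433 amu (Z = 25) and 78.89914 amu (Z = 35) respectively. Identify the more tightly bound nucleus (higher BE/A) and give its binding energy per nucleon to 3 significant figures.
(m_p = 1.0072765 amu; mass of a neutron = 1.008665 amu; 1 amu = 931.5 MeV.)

manganese-55: Σm = 25(1.0072765) + 30(1.008665) = 55.4418625 amu; Δm = 0.5175325 amu; E_B = 482.08 MeV; E_B/A = 8.765 MeV
bromine-79: Σm = 35(1.0072765) + 44(1.008665) = 79.6359375 amu; Δm = 0.7367975 amu; E_B = 686.33 MeV; E_B/A = 8.688 MeV
manganese-55 has the higher binding energy per nucleon, so it is the more tightly bound nucleus.

manganese-55; 8.77 MeV/nucleon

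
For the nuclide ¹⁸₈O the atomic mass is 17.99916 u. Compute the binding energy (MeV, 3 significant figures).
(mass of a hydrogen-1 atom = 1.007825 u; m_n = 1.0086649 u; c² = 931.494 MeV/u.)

140 MeV

The nucleus contains 8 protons and 18 − 8 = 10 neutrons.
Σm = 8·m(¹H) + 10·m_n = 8.062600 + 10.0866490 = 18.1492490 u
The mass defect is 18.1492490 − 17.99916 = 0.1500890 u.
Binding energy = Δm·c² = 0.1500890 × 931.494 MeV/u = 139.807 MeV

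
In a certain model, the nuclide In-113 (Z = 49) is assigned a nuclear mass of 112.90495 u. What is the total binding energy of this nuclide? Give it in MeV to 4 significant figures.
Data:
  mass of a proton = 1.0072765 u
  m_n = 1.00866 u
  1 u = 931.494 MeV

With 49 protons and 64 neutrons (A = 113):
Total constituent mass: 49 × 1.0072765 + 64 × 1.00866 = 113.9107885 u
Mass defect Δm = 113.9107885 − 112.90495 = 1.0058385 u
Binding energy = Δm·c² = 1.0058385 × 931.494 MeV/u = 936.933 MeV

936.9 MeV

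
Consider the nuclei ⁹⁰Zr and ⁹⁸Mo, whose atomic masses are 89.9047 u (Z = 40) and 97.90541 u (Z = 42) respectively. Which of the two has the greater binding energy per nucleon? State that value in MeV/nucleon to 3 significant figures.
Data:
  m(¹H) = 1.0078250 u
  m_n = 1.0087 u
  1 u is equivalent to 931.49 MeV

⁹⁰Zr; 8.73 MeV/nucleon

⁹⁰Zr: Σm = 40(1.0078250) + 50(1.0087) = 90.7480000 u; Δm = 0.8433000 u; E_B = 785.53 MeV; E_B/A = 8.728 MeV
⁹⁸Mo: Σm = 42(1.0078250) + 56(1.0087) = 98.8158500 u; Δm = 0.9104400 u; E_B = 848.07 MeV; E_B/A = 8.654 MeV
⁹⁰Zr has the higher binding energy per nucleon, so it is the more tightly bound nucleus.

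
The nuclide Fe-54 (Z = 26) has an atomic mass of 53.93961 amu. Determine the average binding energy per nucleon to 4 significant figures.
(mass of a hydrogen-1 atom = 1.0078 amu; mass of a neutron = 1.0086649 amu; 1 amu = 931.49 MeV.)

The nucleus contains 26 protons and 54 − 26 = 28 neutrons.
Σm = 26·m(¹H) + 28·m_n = 26.2028 + 28.2426172 = 54.4454172 amu
The mass defect is 54.4454172 − 53.93961 = 0.5058072 amu.
E_B = 0.5058072 × 931.49 = 471.154 MeV
BE/A = 471.154 MeV / 54 = 8.725 MeV/nucleon

8.725 MeV/nucleon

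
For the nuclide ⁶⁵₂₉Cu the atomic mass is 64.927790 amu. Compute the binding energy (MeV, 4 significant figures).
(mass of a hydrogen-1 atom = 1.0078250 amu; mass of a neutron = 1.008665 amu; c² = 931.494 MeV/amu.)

The nucleus contains 29 protons and 65 − 29 = 36 neutrons.
Total constituent mass: 29 × 1.0078250 + 36 × 1.008665 = 65.5388650 amu
Mass defect Δm = 65.5388650 − 64.927790 = 0.6110750 amu
E_B = 0.6110750 × 931.494 = 569.213 MeV

569.2 MeV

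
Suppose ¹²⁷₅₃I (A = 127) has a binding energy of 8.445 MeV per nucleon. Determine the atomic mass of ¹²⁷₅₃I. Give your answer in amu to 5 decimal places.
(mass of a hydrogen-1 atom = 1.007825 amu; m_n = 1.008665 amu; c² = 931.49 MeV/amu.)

126.90454 amu

Total binding energy = 127 × 8.445 = 1072.515 MeV
Mass defect = 1072.515 MeV / (931.49 MeV/amu) = 1.1513972 amu
Constituent mass = 53(1.007825) + 74(1.008665) = 128.055935 amu
Atomic mass = 128.055935 − 1.1513972 = 126.9045378 amu ≈ 126.90454 amu (to 5 decimal places)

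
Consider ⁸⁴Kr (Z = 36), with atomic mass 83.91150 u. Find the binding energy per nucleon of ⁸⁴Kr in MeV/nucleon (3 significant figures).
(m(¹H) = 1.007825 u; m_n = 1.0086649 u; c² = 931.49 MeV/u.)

With 36 protons and 48 neutrons (A = 84):
Σm = 36·m(¹H) + 48·m_n = 36.281700 + 48.4159152 = 84.6976152 u
Δm = 84.6976152 − 83.91150 = 0.7861152 u
Binding energy = Δm·c² = 0.7861152 × 931.49 MeV/u = 732.258 MeV
Dividing by A = 84 gives 8.717 MeV per nucleon.

8.72 MeV/nucleon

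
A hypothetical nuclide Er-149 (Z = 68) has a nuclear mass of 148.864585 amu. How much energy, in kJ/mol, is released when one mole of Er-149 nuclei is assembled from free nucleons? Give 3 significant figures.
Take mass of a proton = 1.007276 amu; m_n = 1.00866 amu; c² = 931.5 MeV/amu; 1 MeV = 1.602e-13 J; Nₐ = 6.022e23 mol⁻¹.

1.20e+11 kJ/mol

Mass of separated nucleons = 68(1.007276) + 81(1.00866) = 68.494768 + 81.70146 = 150.196228 amu
The mass defect is 150.196228 − 148.864585 = 1.331643 amu.
Binding energy = Δm·c² = 1.331643 × 931.5 MeV/amu = 1240.43 MeV
Per nucleus in joules: 1240.43 MeV × 1.602e-13 J/MeV = 1.9872e-10 J
Per mole: 1.9872e-10 J × 6.022e23 mol⁻¹ = 1.1967e+14 J/mol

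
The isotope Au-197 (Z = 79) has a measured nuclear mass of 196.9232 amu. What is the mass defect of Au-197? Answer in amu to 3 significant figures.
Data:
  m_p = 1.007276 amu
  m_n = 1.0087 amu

1.68 amu

Mass of separated nucleons = 79(1.007276) + 118(1.0087) = 79.574804 + 119.0266 = 198.601404 amu
Δm = 198.601404 − 196.9232 = 1.678204 amu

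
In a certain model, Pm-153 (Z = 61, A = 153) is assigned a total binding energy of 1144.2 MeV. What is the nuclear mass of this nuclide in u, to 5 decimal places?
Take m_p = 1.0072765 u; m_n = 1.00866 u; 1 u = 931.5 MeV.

153.01225 u

Mass defect = 1144.2 MeV / (931.5 MeV/u) = 1.2283414 u
Constituent mass = 61(1.0072765) + 92(1.00866) = 154.2405865 u
Nuclear mass = 154.2405865 − 1.2283414 = 153.0122451 u ≈ 153.01225 u (to 5 decimal places)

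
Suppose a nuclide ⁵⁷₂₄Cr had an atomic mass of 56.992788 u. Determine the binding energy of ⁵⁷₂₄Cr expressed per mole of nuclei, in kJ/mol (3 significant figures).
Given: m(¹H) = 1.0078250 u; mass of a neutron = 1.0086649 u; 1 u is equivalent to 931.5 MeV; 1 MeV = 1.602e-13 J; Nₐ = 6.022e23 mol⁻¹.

4.32e+10 kJ/mol

Z = 24, so N = A − Z = 57 − 24 = 33.
Σm = 24·m(¹H) + 33·m_n = 24.1878000 + 33.2859417 = 57.4737417 u
Mass defect Δm = 57.4737417 − 56.992788 = 0.4809537 u
Converting to energy: 0.4809537 u × 931.5 MeV/u = 448.008 MeV
Per nucleus in joules: 448.008 MeV × 1.602e-13 J/MeV = 7.1771e-11 J
Per mole: 7.1771e-11 J × 6.022e23 mol⁻¹ = 4.3220e+13 J/mol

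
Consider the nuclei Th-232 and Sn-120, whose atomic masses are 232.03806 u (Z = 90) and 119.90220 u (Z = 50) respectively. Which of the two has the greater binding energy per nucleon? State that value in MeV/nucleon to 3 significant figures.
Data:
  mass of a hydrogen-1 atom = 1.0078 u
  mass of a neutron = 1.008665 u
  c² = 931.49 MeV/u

Th-232: Σm = 90(1.0078) + 142(1.008665) = 233.932430 u; Δm = 1.894370 u; E_B = 1764.6 MeV; E_B/A = 7.606 MeV
Sn-120: Σm = 50(1.0078) + 70(1.008665) = 120.996550 u; Δm = 1.094350 u; E_B = 1019.38 MeV; E_B/A = 8.4948 MeV
Sn-120 has the higher binding energy per nucleon, so it is the more tightly bound nucleus.

Sn-120; 8.49 MeV/nucleon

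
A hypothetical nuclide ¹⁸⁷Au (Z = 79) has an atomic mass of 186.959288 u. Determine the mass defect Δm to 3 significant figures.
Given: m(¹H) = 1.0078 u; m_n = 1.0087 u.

Z = 79, so N = A − Z = 187 − 79 = 108.
Total constituent mass: 79 × 1.0078 + 108 × 1.0087 = 188.5558 u
Δm = 188.5558 − 186.959288 = 1.596512 u

1.60 u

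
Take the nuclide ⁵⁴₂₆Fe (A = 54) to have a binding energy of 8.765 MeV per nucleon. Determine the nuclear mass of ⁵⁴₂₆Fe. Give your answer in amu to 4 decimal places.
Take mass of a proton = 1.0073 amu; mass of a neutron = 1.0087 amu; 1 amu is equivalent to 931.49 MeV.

Total binding energy = 54 × 8.765 = 473.310 MeV
Mass defect = 473.310 MeV / (931.49 MeV/amu) = 0.508121 amu
Constituent mass = 26(1.0073) + 28(1.0087) = 54.4334 amu
Nuclear mass = 54.4334 − 0.508121 = 53.925279 amu ≈ 53.9253 amu (to 4 decimal places)

53.9253 amu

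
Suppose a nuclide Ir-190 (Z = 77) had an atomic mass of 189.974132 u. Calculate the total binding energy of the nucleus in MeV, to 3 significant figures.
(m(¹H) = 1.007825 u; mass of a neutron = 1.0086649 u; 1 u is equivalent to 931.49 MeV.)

1500 MeV

Z = 77, so N = A − Z = 190 − 77 = 113.
Mass of separated nucleons = 77(1.007825) + 113(1.0086649) = 77.602525 + 113.9791337 = 191.5816587 u
Mass defect Δm = 191.5816587 − 189.974132 = 1.6075267 u
E_B = 1.6075267 × 931.49 = 1497.40 MeV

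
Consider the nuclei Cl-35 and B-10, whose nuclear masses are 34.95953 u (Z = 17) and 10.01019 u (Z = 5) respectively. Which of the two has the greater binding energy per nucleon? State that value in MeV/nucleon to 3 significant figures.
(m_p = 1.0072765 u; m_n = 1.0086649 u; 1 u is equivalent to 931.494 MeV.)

Cl-35; 8.52 MeV/nucleon

Cl-35: Σm = 17(1.0072765) + 18(1.0086649) = 35.2796687 u; Δm = 0.3201387 u; E_B = 298.21 MeV; E_B/A = 8.520 MeV
B-10: Σm = 5(1.0072765) + 5(1.0086649) = 10.0797070 u; Δm = 0.0695170 u; E_B = 64.7547 MeV; E_B/A = 6.475 MeV
Cl-35 has the higher binding energy per nucleon, so it is the more tightly bound nucleus.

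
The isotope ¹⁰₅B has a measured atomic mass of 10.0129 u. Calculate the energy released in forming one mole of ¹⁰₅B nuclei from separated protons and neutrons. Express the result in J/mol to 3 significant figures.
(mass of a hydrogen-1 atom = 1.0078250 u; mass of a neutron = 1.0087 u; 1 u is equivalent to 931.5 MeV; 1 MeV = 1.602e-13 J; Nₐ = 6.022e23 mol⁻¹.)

6.27e+12 J/mol

With 5 protons and 5 neutrons (A = 10):
Mass of separated nucleons = 5(1.0078250) + 5(1.0087) = 5.0391250 + 5.0435 = 10.0826250 u
The mass defect is 10.0826250 − 10.0129 = 0.0697250 u.
E_B = 0.0697250 × 931.5 = 64.9488 MeV
Per nucleus in joules: 64.9488 MeV × 1.602e-13 J/MeV = 1.0405e-11 J
Per mole: 1.0405e-11 J × 6.022e23 mol⁻¹ = 6.2659e+12 J/mol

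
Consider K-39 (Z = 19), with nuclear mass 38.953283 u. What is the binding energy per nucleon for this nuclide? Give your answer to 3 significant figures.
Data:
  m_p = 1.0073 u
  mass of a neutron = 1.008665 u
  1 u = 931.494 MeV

8.57 MeV/nucleon

Mass of separated nucleons = 19(1.0073) + 20(1.008665) = 19.1387 + 20.173300 = 39.312000 u
Mass defect Δm = 39.312000 − 38.953283 = 0.358717 u
E_B = 0.358717 × 931.494 = 334.143 MeV
BE/A = 334.143 MeV / 39 = 8.568 MeV/nucleon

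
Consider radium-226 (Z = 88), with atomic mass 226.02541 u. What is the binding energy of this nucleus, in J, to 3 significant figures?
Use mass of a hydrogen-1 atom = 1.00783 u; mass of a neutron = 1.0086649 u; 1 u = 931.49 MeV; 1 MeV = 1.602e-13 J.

2.77e-10 J

The nucleus contains 88 protons and 226 − 88 = 138 neutrons.
Σm = 88·m(¹H) + 138·m_n = 88.68904 + 139.1957562 = 227.8847962 u
The mass defect is 227.8847962 − 226.02541 = 1.8593862 u.
E_B = 1.8593862 × 931.49 = 1732.00 MeV
In joules: 1732.00 MeV × 1.602e-13 J/MeV = 2.7747e-10 J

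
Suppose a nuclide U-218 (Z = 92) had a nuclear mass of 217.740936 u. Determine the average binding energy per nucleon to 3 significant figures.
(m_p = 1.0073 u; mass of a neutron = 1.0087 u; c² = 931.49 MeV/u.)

Z = 92, so N = A − Z = 218 − 92 = 126.
Σm = 92·m_p + 126·m_n = 92.6716 + 127.0962 = 219.7678 u
Mass defect Δm = 219.7678 − 217.740936 = 2.026864 u
Binding energy = Δm·c² = 2.026864 × 931.49 MeV/u = 1888.00 MeV
BE/A = 1888.00 MeV / 218 = 8.661 MeV/nucleon

8.66 MeV/nucleon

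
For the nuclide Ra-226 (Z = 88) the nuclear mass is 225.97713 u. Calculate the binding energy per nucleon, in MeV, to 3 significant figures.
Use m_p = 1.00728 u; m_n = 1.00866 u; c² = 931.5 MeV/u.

7.66 MeV/nucleon

Total constituent mass: 88 × 1.00728 + 138 × 1.00866 = 227.83572 u
Δm = 227.83572 − 225.97713 = 1.85859 u
Converting to energy: 1.85859 u × 931.5 MeV/u = 1731.28 MeV
BE/A = 1731.28 MeV / 226 = 7.661 MeV/nucleon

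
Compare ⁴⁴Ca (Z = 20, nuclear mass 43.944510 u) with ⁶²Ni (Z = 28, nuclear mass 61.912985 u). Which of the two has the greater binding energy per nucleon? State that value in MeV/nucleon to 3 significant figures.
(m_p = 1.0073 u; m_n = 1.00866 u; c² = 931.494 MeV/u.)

⁴⁴Ca: Σm = 20(1.0073) + 24(1.00866) = 44.35384 u; Δm = 0.409330 u; E_B = 381.29 MeV; E_B/A = 8.666 MeV
⁶²Ni: Σm = 28(1.0073) + 34(1.00866) = 62.49884 u; Δm = 0.585855 u; E_B = 545.72 MeV; E_B/A = 8.802 MeV
⁶²Ni has the higher binding energy per nucleon, so it is the more tightly bound nucleus.

⁶²Ni; 8.80 MeV/nucleon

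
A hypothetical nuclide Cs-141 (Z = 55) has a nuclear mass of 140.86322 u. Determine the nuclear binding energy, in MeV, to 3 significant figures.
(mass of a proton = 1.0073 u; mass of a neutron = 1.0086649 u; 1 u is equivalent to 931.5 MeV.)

With 55 protons and 86 neutrons (A = 141):
Total constituent mass: 55 × 1.0073 + 86 × 1.0086649 = 142.1466814 u
Mass defect Δm = 142.1466814 − 140.86322 = 1.2834614 u
E_B = 1.2834614 × 931.5 = 1195.54 MeV

1200 MeV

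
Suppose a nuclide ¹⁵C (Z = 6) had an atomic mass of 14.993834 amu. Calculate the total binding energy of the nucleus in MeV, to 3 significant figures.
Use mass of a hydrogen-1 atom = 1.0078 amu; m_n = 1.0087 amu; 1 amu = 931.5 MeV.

Σm = 6·m(¹H) + 9·m_n = 6.0468 + 9.0783 = 15.1251 amu
The mass defect is 15.1251 − 14.993834 = 0.131266 amu.
Converting to energy: 0.131266 amu × 931.5 MeV/amu = 122.274 MeV

122 MeV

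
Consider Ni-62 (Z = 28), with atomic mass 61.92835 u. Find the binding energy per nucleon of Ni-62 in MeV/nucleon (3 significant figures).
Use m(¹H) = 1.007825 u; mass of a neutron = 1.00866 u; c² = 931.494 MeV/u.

Mass of separated nucleons = 28(1.007825) + 34(1.00866) = 28.219100 + 34.29444 = 62.513540 u
The mass defect is 62.513540 − 61.92835 = 0.585190 u.
Converting to energy: 0.585190 u × 931.494 MeV/u = 545.101 MeV
Per nucleon: 545.101 / 62 = 8.792 MeV

8.79 MeV/nucleon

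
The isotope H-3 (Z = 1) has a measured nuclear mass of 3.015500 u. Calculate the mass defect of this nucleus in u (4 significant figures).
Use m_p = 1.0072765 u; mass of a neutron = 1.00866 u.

Z = 1, so N = A − Z = 3 − 1 = 2.
Mass of separated nucleons = 1(1.0072765) + 2(1.00866) = 1.0072765 + 2.01732 = 3.0245965 u
Mass defect Δm = 3.0245965 − 3.015500 = 0.0090965 u

0.009097 u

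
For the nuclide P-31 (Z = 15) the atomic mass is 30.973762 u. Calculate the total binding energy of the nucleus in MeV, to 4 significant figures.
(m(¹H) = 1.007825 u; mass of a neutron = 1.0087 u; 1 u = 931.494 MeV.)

With 15 protons and 16 neutrons (A = 31):
Mass of separated nucleons = 15(1.007825) + 16(1.0087) = 15.117375 + 16.1392 = 31.256575 u
Δm = 31.256575 − 30.973762 = 0.282813 u
Binding energy = Δm·c² = 0.282813 × 931.494 MeV/u = 263.439 MeV

263.4 MeV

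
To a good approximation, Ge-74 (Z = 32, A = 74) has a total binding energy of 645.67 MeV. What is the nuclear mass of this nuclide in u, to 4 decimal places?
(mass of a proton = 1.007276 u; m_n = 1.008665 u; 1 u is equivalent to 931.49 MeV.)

73.9036 u

Mass defect = 645.67 MeV / (931.49 MeV/u) = 0.693158 u
Constituent mass = 32(1.007276) + 42(1.008665) = 74.596762 u
Nuclear mass = 74.596762 − 0.693158 = 73.903604 u ≈ 73.9036 u (to 4 decimal places)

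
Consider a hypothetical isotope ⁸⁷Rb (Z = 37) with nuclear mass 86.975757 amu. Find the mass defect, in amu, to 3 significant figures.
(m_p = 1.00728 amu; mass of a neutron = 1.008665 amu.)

Total constituent mass: 37 × 1.00728 + 50 × 1.008665 = 87.702610 amu
Δm = 87.702610 − 86.975757 = 0.726853 amu

0.727 amu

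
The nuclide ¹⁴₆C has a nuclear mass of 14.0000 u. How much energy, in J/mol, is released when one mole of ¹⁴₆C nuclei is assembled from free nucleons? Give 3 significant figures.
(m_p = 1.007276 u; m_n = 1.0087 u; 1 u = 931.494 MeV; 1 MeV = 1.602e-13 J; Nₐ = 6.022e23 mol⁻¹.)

Mass of separated nucleons = 6(1.007276) + 8(1.0087) = 6.043656 + 8.0696 = 14.113256 u
Mass defect Δm = 14.113256 − 14.0000 = 0.113256 u
Converting to energy: 0.113256 u × 931.494 MeV/u = 105.497 MeV
Per nucleus in joules: 105.497 MeV × 1.602e-13 J/MeV = 1.6901e-11 J
Per mole: 1.6901e-11 J × 6.022e23 mol⁻¹ = 1.0178e+13 J/mol

1.02e+13 J/mol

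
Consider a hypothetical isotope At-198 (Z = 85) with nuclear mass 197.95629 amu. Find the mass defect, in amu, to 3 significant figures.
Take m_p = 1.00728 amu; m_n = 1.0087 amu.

1.65 amu

The nucleus contains 85 protons and 198 − 85 = 113 neutrons.
Σm = 85·m_p + 113·m_n = 85.61880 + 113.9831 = 199.60190 amu
Mass defect Δm = 199.60190 − 197.95629 = 1.64561 amu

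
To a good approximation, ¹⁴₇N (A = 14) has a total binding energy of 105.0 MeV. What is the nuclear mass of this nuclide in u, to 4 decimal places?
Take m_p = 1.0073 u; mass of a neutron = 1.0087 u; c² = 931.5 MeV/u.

Mass defect = 105.0 MeV / (931.5 MeV/u) = 0.112721 u
Constituent mass = 7(1.0073) + 7(1.0087) = 14.1120 u
Nuclear mass = 14.1120 − 0.112721 = 13.999279 u ≈ 13.9993 u (to 4 decimal places)

13.9993 u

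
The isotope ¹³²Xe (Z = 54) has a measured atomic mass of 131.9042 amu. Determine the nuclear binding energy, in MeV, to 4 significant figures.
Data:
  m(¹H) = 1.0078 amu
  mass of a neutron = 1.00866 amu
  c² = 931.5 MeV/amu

1111 MeV

With 54 protons and 78 neutrons (A = 132):
Σm = 54·m(¹H) + 78·m_n = 54.4212 + 78.67548 = 133.09668 amu
Mass defect Δm = 133.09668 − 131.9042 = 1.19248 amu
Converting to energy: 1.19248 amu × 931.5 MeV/amu = 1110.80 MeV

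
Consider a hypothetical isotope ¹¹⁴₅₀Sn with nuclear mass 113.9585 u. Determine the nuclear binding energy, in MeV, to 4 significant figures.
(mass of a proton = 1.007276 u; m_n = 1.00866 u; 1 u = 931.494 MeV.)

Σm = 50·m_p + 64·m_n = 50.363800 + 64.55424 = 114.918040 u
The mass defect is 114.918040 − 113.9585 = 0.959540 u.
Binding energy = Δm·c² = 0.959540 × 931.494 MeV/u = 893.806 MeV

893.8 MeV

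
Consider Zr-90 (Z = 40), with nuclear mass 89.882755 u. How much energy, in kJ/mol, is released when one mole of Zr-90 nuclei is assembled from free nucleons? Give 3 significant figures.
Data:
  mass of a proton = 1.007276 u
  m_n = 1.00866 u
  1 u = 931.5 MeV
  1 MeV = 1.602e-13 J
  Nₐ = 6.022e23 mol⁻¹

7.56e+10 kJ/mol

Σm = 40·m_p + 50·m_n = 40.291040 + 50.43300 = 90.724040 u
Δm = 90.724040 − 89.882755 = 0.841285 u
E_B = 0.841285 × 931.5 = 783.657 MeV
Per nucleus in joules: 783.657 MeV × 1.602e-13 J/MeV = 1.2554e-10 J
Per mole: 1.2554e-10 J × 6.022e23 mol⁻¹ = 7.5600e+13 J/mol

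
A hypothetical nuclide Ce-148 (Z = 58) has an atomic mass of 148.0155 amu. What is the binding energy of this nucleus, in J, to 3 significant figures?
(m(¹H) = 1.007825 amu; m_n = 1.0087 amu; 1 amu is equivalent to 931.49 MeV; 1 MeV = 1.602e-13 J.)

1.82e-10 J

Σm = 58·m(¹H) + 90·m_n = 58.453850 + 90.7830 = 149.236850 amu
Δm = 149.236850 − 148.0155 = 1.221350 amu
Binding energy = Δm·c² = 1.221350 × 931.49 MeV/amu = 1137.68 MeV
In joules: 1137.68 MeV × 1.602e-13 J/MeV = 1.8226e-10 J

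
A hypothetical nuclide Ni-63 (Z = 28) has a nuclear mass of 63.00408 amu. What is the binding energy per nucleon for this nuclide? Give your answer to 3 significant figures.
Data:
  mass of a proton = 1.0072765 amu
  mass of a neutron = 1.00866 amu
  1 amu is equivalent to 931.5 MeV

7.43 MeV/nucleon

Σm = 28·m_p + 35·m_n = 28.2037420 + 35.30310 = 63.5068420 amu
The mass defect is 63.5068420 − 63.00408 = 0.5027620 amu.
E_B = 0.5027620 × 931.5 = 468.323 MeV
Dividing by A = 63 gives 7.434 MeV per nucleon.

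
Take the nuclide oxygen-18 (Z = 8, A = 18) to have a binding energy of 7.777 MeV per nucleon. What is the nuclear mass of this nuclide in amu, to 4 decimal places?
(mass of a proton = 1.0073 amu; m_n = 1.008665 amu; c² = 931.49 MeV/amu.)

17.9948 amu

Total binding energy = 18 × 7.777 = 139.986 MeV
Mass defect = 139.986 MeV / (931.49 MeV/amu) = 0.150282 amu
Constituent mass = 8(1.0073) + 10(1.008665) = 18.145050 amu
Nuclear mass = 18.145050 − 0.150282 = 17.994768 amu ≈ 17.9948 amu (to 4 decimal places)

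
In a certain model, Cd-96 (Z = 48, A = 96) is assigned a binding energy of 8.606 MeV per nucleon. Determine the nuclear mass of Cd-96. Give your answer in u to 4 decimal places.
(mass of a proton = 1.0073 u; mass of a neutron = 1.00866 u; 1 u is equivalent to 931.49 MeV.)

95.8791 u

Total binding energy = 96 × 8.606 = 826.176 MeV
Mass defect = 826.176 MeV / (931.49 MeV/u) = 0.886940 u
Constituent mass = 48(1.0073) + 48(1.00866) = 96.76608 u
Nuclear mass = 96.76608 − 0.886940 = 95.879140 u ≈ 95.8791 u (to 4 decimal places)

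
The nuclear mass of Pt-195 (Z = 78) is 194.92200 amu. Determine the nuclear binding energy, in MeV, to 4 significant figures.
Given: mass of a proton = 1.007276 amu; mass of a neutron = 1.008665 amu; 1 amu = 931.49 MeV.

With 78 protons and 117 neutrons (A = 195):
Total constituent mass: 78 × 1.007276 + 117 × 1.008665 = 196.581333 amu
The mass defect is 196.581333 − 194.92200 = 1.659333 amu.
Binding energy = Δm·c² = 1.659333 × 931.49 MeV/amu = 1545.65 MeV

1546 MeV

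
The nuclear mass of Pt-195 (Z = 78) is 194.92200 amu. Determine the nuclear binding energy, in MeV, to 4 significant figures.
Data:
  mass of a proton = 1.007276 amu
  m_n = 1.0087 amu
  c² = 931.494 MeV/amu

The nucleus contains 78 protons and 195 − 78 = 117 neutrons.
Total constituent mass: 78 × 1.007276 + 117 × 1.0087 = 196.585428 amu
Mass defect Δm = 196.585428 − 194.92200 = 1.663428 amu
Binding energy = Δm·c² = 1.663428 × 931.494 MeV/amu = 1549.47 MeV

1549 MeV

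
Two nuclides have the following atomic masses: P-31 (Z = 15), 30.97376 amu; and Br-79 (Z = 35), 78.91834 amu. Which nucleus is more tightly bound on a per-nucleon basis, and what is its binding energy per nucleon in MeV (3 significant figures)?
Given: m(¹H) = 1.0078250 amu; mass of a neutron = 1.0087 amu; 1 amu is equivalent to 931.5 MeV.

Br-79; 8.71 MeV/nucleon

P-31: Σm = 15(1.0078250) + 16(1.0087) = 31.2565750 amu; Δm = 0.2828150 amu; E_B = 263.44 MeV; E_B/A = 8.498 MeV
Br-79: Σm = 35(1.0078250) + 44(1.0087) = 79.6566750 amu; Δm = 0.7383350 amu; E_B = 687.76 MeV; E_B/A = 8.706 MeV
Br-79 has the higher binding energy per nucleon, so it is the more tightly bound nucleus.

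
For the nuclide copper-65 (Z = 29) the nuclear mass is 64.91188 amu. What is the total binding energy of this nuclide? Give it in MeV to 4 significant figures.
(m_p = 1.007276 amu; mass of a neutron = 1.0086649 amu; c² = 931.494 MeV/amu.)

569.2 MeV

Σm = 29·m_p + 36·m_n = 29.211004 + 36.3119364 = 65.5229404 amu
The mass defect is 65.5229404 − 64.91188 = 0.6110604 amu.
Converting to energy: 0.6110604 amu × 931.494 MeV/amu = 569.199 MeV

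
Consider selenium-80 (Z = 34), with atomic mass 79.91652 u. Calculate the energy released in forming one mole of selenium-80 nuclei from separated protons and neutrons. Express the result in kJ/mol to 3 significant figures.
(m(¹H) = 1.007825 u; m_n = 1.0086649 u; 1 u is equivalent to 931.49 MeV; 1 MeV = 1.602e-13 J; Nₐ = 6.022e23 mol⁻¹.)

Mass of separated nucleons = 34(1.007825) + 46(1.0086649) = 34.266050 + 46.3985854 = 80.6646354 u
Δm = 80.6646354 − 79.91652 = 0.7481154 u
Converting to energy: 0.7481154 u × 931.49 MeV/u = 696.862 MeV
Per nucleus in joules: 696.862 MeV × 1.602e-13 J/MeV = 1.1164e-10 J
Per mole: 1.1164e-10 J × 6.022e23 mol⁻¹ = 6.7230e+13 J/mol

6.72e+10 kJ/mol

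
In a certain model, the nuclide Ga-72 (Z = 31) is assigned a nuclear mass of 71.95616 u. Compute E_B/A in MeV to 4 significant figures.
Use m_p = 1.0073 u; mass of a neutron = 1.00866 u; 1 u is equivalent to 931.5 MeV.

8.089 MeV/nucleon

Z = 31, so N = A − Z = 72 − 31 = 41.
Total constituent mass: 31 × 1.0073 + 41 × 1.00866 = 72.58136 u
The mass defect is 72.58136 − 71.95616 = 0.62520 u.
Converting to energy: 0.62520 u × 931.5 MeV/u = 582.374 MeV
BE/A = 582.374 MeV / 72 = 8.089 MeV/nucleon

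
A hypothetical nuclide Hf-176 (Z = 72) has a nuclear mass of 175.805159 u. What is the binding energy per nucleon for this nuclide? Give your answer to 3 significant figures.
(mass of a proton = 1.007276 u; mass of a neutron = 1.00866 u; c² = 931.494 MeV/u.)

8.57 MeV/nucleon

Mass of separated nucleons = 72(1.007276) + 104(1.00866) = 72.523872 + 104.90064 = 177.424512 u
Δm = 177.424512 − 175.805159 = 1.619353 u
Binding energy = Δm·c² = 1.619353 × 931.494 MeV/u = 1508.42 MeV
Per nucleon: 1508.42 / 176 = 8.571 MeV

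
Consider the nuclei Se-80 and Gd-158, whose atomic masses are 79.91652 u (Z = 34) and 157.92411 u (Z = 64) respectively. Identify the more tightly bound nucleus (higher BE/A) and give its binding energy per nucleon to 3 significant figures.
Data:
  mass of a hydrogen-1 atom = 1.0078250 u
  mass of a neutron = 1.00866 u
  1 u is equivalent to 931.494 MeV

Se-80: Σm = 34(1.0078250) + 46(1.00866) = 80.6644100 u; Δm = 0.7478900 u; E_B = 696.66 MeV; E_B/A = 8.708 MeV
Gd-158: Σm = 64(1.0078250) + 94(1.00866) = 159.3148400 u; Δm = 1.3907300 u; E_B = 1295.5 MeV; E_B/A = 8.199 MeV
Se-80 has the higher binding energy per nucleon, so it is the more tightly bound nucleus.

Se-80; 8.71 MeV/nucleon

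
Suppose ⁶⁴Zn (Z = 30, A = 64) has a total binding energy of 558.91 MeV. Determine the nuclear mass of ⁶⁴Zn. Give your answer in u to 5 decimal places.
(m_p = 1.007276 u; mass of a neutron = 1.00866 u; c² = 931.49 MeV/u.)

Mass defect = 558.91 MeV / (931.49 MeV/u) = 0.6000172 u
Constituent mass = 30(1.007276) + 34(1.00866) = 64.512720 u
Nuclear mass = 64.512720 − 0.6000172 = 63.9127028 u ≈ 63.91270 u (to 5 decimal places)

63.91270 u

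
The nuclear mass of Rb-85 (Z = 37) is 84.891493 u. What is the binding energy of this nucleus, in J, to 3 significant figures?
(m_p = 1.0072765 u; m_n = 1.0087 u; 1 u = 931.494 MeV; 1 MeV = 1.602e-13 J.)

1.19e-10 J

Z = 37, so N = A − Z = 85 − 37 = 48.
Σm = 37·m_p + 48·m_n = 37.2692305 + 48.4176 = 85.6868305 u
Mass defect Δm = 85.6868305 − 84.891493 = 0.7953375 u
Binding energy = Δm·c² = 0.7953375 × 931.494 MeV/u = 740.852 MeV
In joules: 740.852 MeV × 1.602e-13 J/MeV = 1.1868e-10 J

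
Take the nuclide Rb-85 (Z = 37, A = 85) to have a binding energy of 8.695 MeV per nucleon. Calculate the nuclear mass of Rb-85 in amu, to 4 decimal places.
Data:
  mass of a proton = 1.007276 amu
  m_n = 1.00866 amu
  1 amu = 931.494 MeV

84.8915 amu

Total binding energy = 85 × 8.695 = 739.075 MeV
Mass defect = 739.075 MeV / (931.494 MeV/amu) = 0.793430 amu
Constituent mass = 37(1.007276) + 48(1.00866) = 85.684892 amu
Nuclear mass = 85.684892 − 0.793430 = 84.891462 amu ≈ 84.8915 amu (to 4 decimal places)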